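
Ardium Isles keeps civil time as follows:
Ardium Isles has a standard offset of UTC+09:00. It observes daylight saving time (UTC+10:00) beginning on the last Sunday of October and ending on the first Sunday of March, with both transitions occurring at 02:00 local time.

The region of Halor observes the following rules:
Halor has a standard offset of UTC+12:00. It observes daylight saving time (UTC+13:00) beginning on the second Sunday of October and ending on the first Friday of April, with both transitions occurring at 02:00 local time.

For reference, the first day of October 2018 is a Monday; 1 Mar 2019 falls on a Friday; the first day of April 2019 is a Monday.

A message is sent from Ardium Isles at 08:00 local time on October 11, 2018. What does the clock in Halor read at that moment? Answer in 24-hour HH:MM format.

11:00

1 October 2018 is a Monday, so Sundays fall on 7, 14, 21, 28; the last is October 28.
1 March 2019 is a Friday, so the first Sunday is March 3.
October 11, 2018 is outside the daylight-saving period (28 October 2018 – 3 March 2019), so Ardium Isles is on standard time, UTC+09:00.
08:00 Ardium Isles − 9h = 23:00 UTC (rolling into the previous day, 10 October 2018).
1 October 2018 is a Monday, so the first Sunday is October 7 and the second is October 14.
1 April 2019 is a Monday, so the first Friday is April 5.
At the standard offset (UTC+12:00), 23:00 UTC + 12h = 11:00 Halor standard time (rolling into the next day, 11 October 2018).
The standard-time date in Halor, October 11, 2018, is outside the daylight-saving period (14 October 2018 – 5 April 2019), so Halor is on standard time, UTC+12:00.
23:00 UTC + 12h = 11:00 Halor (rolling into the next day, 11 October 2018).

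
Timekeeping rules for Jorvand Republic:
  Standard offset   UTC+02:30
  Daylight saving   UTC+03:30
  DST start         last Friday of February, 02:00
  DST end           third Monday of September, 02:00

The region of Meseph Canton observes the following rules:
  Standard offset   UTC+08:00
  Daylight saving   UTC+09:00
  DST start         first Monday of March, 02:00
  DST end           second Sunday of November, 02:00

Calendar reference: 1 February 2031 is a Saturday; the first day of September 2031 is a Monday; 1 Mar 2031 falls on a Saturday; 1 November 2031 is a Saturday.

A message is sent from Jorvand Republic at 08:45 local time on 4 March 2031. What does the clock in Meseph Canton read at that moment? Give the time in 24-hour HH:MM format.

1 February 2031 is a Saturday, so Fridays fall on 7, 14, 21, 28; the last is February 28.
1 September 2031 is a Monday, so the first Monday is September 1 and the third is September 15.
Daylight saving runs 28 February – 15 September; 4 March 2031 is inside that window, so Jorvand Republic is at UTC+03:30.
08:45 Jorvand Republic − 3h30m = 05:15 UTC.
1 March 2031 is a Saturday, so the first Monday is March 3.
1 November 2031 is a Saturday, so the first Sunday is November 2 and the second is November 9.
At the standard offset (UTC+08:00), 05:15 UTC + 8h = 13:15 Meseph Canton standard time.
The standard-time date in Meseph Canton, 4 March 2031, falls between 3 March and 9 November, so daylight saving is in effect and Meseph Canton is at UTC+09:00.
05:15 UTC + 9h = 14:15 Meseph Canton.

14:15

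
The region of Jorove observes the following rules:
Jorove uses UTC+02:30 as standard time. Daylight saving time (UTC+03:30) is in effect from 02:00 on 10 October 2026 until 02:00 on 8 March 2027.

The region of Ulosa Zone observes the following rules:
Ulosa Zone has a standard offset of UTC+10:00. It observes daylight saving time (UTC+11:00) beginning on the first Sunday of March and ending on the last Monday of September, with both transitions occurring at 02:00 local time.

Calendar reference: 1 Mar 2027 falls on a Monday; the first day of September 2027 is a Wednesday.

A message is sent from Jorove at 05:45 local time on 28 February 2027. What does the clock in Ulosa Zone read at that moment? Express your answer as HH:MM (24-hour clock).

12:15

28 February 2027 lies within the daylight-saving period (10 October 2026 – 8 March 2027), so Jorove is on daylight time, UTC+03:30.
05:45 Jorove − 3h30m = 02:15 UTC.
1 March 2027 is a Monday, so the first Sunday is March 7.
1 September 2027 is a Wednesday, so Mondays fall on 6, 13, 20, 27; the last is September 27.
At the standard offset (UTC+10:00), 02:15 UTC + 10h = 12:15 Ulosa Zone standard time.
The standard-time date in Ulosa Zone, 28 February 2027, does not fall between 7 March and 27 September, so daylight saving is not in effect and Ulosa Zone is at UTC+10:00.
02:15 UTC + 10h = 12:15 Ulosa Zone.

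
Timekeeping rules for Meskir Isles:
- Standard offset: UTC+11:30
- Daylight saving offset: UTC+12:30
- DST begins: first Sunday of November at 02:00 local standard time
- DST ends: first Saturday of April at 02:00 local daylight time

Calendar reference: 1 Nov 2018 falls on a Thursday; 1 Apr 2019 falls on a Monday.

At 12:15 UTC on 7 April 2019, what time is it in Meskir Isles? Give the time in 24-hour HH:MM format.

1 November 2018 is a Thursday, so the first Sunday is November 4.
1 April 2019 is a Monday, so the first Saturday is April 6.
At the standard offset (UTC+11:30), 12:15 UTC + 11h30m = 23:45 Meskir Isles standard time.
The standard-time date in Meskir Isles, 7 April 2019, is outside the daylight-saving period (4 November 2018 – 6 April 2019), so Meskir Isles is on standard time, UTC+11:30.
12:15 UTC + 11h30m = 23:45 local.

23:45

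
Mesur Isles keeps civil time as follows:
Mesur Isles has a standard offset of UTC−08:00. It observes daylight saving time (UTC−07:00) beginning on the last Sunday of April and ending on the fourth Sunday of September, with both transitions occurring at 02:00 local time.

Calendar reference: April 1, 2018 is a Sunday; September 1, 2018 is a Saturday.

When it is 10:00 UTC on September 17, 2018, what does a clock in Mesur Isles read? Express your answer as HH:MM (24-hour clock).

1 April 2018 is a Sunday, so Sundays fall on 1, 8, 15, 22, 29; the last is April 29.
1 September 2018 is a Saturday, so the first Sunday is September 2 and the fourth is September 23.
At the standard offset (UTC−08:00), 10:00 UTC − 8h = 02:00 Mesur Isles standard time.
The standard-time date in Mesur Isles, September 17, 2018, falls between 29 April and 23 September, so daylight saving is in effect and Mesur Isles is at UTC−07:00.
10:00 UTC − 7h = 03:00 local.

03:00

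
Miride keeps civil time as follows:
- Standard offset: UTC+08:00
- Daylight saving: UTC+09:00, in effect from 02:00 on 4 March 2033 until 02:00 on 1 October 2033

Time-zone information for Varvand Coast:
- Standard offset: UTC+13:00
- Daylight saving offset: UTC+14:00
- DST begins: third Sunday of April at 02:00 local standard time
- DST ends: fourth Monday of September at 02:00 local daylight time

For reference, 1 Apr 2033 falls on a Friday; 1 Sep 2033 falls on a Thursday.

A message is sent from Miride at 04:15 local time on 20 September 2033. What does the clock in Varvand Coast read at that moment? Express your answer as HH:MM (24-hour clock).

09:15

Daylight saving runs 4 March – 1 October; 20 September 2033 is inside that window, so Miride is at UTC+09:00.
04:15 Miride − 9h = 19:15 UTC (rolling into the previous day, 19 September 2033).
1 April 2033 is a Friday, so the first Sunday is April 3 and the third is April 17.
1 September 2033 is a Thursday, so the first Monday is September 5 and the fourth is September 26.
At the standard offset (UTC+13:00), 19:15 UTC + 13h = 08:15 Varvand Coast standard time (rolling into the next day, 20 September 2033).
The standard-time date in Varvand Coast, 20 September 2033, falls between 17 April and 26 September, so daylight saving is in effect and Varvand Coast is at UTC+14:00.
19:15 UTC + 14h = 09:15 Varvand Coast (rolling into the next day, 20 September 2033).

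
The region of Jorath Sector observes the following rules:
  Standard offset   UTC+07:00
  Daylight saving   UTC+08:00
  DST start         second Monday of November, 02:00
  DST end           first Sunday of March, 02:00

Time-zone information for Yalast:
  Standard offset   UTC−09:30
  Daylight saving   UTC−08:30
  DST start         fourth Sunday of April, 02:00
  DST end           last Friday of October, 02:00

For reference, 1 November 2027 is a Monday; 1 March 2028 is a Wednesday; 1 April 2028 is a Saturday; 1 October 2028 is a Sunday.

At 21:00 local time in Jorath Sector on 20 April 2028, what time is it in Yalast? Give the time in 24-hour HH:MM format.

1 November 2027 is a Monday, so the first Monday is November 1 and the second is November 8.
1 March 2028 is a Wednesday, so the first Sunday is March 5.
20 April 2028 does not fall between 8 November 2027 and 5 March 2028, so daylight saving is not in effect and Jorath Sector is at UTC+07:00.
21:00 Jorath Sector − 7h = 14:00 UTC.
1 April 2028 is a Saturday, so the first Sunday is April 2 and the fourth is April 23.
1 October 2028 is a Sunday, so Fridays fall on 6, 13, 20, 27; the last is October 27.
At the standard offset (UTC−09:30), 14:00 UTC − 9h30m = 04:30 Yalast standard time.
The standard-time date in Yalast, 20 April 2028, is outside the daylight-saving period (23 April – 27 October), so Yalast is on standard time, UTC−09:30.
14:00 UTC − 9h30m = 04:30 Yalast.

04:30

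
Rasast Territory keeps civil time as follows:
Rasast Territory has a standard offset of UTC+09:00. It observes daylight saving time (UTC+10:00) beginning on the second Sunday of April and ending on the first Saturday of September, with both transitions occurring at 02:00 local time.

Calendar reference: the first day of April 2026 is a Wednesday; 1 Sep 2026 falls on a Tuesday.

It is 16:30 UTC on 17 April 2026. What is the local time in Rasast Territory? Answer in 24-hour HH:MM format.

1 April 2026 is a Wednesday, so the first Sunday is April 5 and the second is April 12.
1 September 2026 is a Tuesday, so the first Saturday is September 5.
At the standard offset (UTC+09:00), 16:30 UTC + 9h = 01:30 Rasast Territory standard time (rolling into the next day, 18 April 2026).
The standard-time date in Rasast Territory, 18 April 2026, falls between 12 April and 5 September, so daylight saving is in effect and Rasast Territory is at UTC+10:00.
16:30 UTC + 10h = 02:30 local (rolling into the next day, 18 April 2026).

02:30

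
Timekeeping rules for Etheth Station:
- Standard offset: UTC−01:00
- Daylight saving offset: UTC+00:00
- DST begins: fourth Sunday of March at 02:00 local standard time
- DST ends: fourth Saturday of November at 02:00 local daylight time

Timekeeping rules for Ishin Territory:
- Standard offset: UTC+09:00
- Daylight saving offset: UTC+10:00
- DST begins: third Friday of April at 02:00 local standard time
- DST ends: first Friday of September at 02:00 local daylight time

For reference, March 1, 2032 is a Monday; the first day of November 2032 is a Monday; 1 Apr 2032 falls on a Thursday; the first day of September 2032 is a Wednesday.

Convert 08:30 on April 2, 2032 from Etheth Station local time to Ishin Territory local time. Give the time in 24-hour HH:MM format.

1 March 2032 is a Monday, so the first Sunday is March 7 and the fourth is March 28.
1 November 2032 is a Monday, so the first Saturday is November 6 and the fourth is November 27.
Daylight saving runs 28 March – 27 November; April 2, 2032 is inside that window, so Etheth Station is at UTC+00:00.
08:30 Etheth Station − 0h = 08:30 UTC.
1 April 2032 is a Thursday, so the first Friday is April 2 and the third is April 16.
1 September 2032 is a Wednesday, so the first Friday is September 3.
At the standard offset (UTC+09:00), 08:30 UTC + 9h = 17:30 Ishin Territory standard time.
The standard-time date in Ishin Territory, April 2, 2032, does not fall between 16 April and 3 September, so daylight saving is not in effect and Ishin Territory is at UTC+09:00.
08:30 UTC + 9h = 17:30 Ishin Territory.

17:30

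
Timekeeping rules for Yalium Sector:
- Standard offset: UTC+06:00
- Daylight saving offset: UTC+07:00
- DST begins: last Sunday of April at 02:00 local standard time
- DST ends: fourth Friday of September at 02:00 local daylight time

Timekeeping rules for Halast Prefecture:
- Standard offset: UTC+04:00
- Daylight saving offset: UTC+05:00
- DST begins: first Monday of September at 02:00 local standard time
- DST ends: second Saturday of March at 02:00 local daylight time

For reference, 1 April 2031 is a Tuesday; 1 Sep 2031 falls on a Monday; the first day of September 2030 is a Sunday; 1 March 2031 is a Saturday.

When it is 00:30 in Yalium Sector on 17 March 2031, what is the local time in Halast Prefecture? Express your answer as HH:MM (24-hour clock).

1 April 2031 is a Tuesday, so Sundays fall on 6, 13, 20, 27; the last is April 27.
1 September 2031 is a Monday, so the first Friday is September 5 and the fourth is September 26.
17 March 2031 is outside the daylight-saving period (27 April – 26 September), so Yalium Sector is on standard time, UTC+06:00.
00:30 Yalium Sector − 6h = 18:30 UTC (rolling into the previous day, 16 March 2031).
1 September 2030 is a Sunday, so the first Monday is September 2.
1 March 2031 is a Saturday, so the first Saturday is March 1 and the second is March 8.
At the standard offset (UTC+04:00), 18:30 UTC + 4h = 22:30 Halast Prefecture standard time.
Daylight saving runs 2 September 2030 – 8 March 2031; the standard-time date in Halast Prefecture, 16 March 2031, is outside that window, so Halast Prefecture is on standard time at UTC+04:00.
18:30 UTC + 4h = 22:30 Halast Prefecture.

22:30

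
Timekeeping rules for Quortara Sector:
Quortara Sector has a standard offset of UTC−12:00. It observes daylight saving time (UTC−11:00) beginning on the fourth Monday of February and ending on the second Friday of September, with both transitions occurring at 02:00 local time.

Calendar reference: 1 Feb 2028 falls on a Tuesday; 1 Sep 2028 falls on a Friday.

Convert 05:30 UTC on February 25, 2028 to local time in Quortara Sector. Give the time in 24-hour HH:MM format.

1 February 2028 is a Tuesday, so the first Monday is February 7 and the fourth is February 28.
1 September 2028 is a Friday, so the first Friday is September 1 and the second is September 8.
At the standard offset (UTC−12:00), 05:30 UTC − 12h = 17:30 Quortara Sector standard time (rolling into the previous day, 24 February 2028).
The standard-time date in Quortara Sector, February 24, 2028, is outside the daylight-saving period (28 February – 8 September), so Quortara Sector is on standard time, UTC−12:00.
05:30 UTC − 12h = 17:30 local (rolling into the previous day, 24 February 2028).

17:30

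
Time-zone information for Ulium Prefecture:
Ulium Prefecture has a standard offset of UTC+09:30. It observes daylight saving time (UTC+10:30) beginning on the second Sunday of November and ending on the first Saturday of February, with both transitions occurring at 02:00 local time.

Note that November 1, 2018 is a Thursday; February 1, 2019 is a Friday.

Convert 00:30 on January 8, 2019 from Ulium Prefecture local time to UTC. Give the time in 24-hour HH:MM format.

1 November 2018 is a Thursday, so the first Sunday is November 4 and the second is November 11.
1 February 2019 is a Friday, so the first Saturday is February 2.
January 8, 2019 lies within the daylight-saving period (11 November 2018 – 2 February 2019), so Ulium Prefecture is on daylight time, UTC+10:30.
00:30 local − 10h30m = 14:00 UTC (rolling into the previous day, 7 January 2019).

14:00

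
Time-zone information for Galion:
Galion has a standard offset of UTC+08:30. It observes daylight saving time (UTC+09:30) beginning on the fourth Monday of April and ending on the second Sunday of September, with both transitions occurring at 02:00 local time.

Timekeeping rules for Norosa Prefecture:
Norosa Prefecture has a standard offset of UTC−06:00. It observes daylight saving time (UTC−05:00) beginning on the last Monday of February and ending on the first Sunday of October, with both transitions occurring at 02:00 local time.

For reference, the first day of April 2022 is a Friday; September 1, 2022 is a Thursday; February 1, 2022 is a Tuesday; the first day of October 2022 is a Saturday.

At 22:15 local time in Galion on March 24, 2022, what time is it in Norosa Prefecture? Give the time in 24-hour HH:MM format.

08:45

1 April 2022 is a Friday, so the first Monday is April 4 and the fourth is April 25.
1 September 2022 is a Thursday, so the first Sunday is September 4 and the second is September 11.
March 24, 2022 does not fall between 25 April and 11 September, so daylight saving is not in effect and Galion is at UTC+08:30.
22:15 Galion − 8h30m = 13:45 UTC.
1 February 2022 is a Tuesday, so Mondays fall on 7, 14, 21, 28; the last is February 28.
1 October 2022 is a Saturday, so the first Sunday is October 2.
At the standard offset (UTC−06:00), 13:45 UTC − 6h = 07:45 Norosa Prefecture standard time.
Daylight saving runs 28 February – 2 October; the standard-time date in Norosa Prefecture, March 24, 2022, is inside that window, so Norosa Prefecture is at UTC−05:00.
13:45 UTC − 5h = 08:45 Norosa Prefecture.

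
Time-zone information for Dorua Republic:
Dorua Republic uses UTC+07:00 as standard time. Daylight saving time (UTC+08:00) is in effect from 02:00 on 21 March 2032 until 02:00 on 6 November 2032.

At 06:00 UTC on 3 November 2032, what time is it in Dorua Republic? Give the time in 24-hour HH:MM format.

14:00

At the standard offset (UTC+07:00), 06:00 UTC + 7h = 13:00 Dorua Republic standard time.
Daylight saving runs 21 March – 6 November; the standard-time date in Dorua Republic, 3 November 2032, is inside that window, so Dorua Republic is at UTC+08:00.
06:00 UTC + 8h = 14:00 local.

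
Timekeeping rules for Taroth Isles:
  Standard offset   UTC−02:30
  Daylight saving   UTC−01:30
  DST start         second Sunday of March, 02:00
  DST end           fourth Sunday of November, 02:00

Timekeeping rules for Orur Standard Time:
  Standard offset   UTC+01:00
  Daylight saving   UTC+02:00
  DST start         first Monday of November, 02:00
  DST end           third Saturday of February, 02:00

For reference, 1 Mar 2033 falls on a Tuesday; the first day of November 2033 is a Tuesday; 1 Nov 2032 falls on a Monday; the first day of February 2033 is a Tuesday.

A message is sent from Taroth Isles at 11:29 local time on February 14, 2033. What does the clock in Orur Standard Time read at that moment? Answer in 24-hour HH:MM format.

1 March 2033 is a Tuesday, so the first Sunday is March 6 and the second is March 13.
1 November 2033 is a Tuesday, so the first Sunday is November 6 and the fourth is November 27.
Daylight saving runs 13 March – 27 November; February 14, 2033 is outside that window, so Taroth Isles is on standard time at UTC−02:30.
11:29 Taroth Isles + 2h30m = 13:59 UTC.
1 November 2032 is a Monday, so the first Monday is November 1.
1 February 2033 is a Tuesday, so the first Saturday is February 5 and the third is February 19.
At the standard offset (UTC+01:00), 13:59 UTC + 1h = 14:59 Orur Standard Time standard time.
The standard-time date in Orur Standard Time, February 14, 2033, falls between 1 November 2032 and 19 February 2033, so daylight saving is in effect and Orur Standard Time is at UTC+02:00.
13:59 UTC + 2h = 15:59 Orur Standard Time.

15:59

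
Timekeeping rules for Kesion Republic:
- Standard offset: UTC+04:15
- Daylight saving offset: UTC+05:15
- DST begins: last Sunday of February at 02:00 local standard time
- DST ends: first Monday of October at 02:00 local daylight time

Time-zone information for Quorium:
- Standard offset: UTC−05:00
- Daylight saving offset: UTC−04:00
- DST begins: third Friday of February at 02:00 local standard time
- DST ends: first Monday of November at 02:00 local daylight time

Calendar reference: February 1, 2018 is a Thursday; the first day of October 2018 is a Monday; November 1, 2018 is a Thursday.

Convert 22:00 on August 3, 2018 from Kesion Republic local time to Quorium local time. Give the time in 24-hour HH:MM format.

1 February 2018 is a Thursday, so Sundays fall on 4, 11, 18, 25; the last is February 25.
1 October 2018 is a Monday, so the first Monday is October 1.
August 3, 2018 falls between 25 February and 1 October, so daylight saving is in effect and Kesion Republic is at UTC+05:15.
22:00 Kesion Republic − 5h15m = 16:45 UTC.
1 February 2018 is a Thursday, so the first Friday is February 2 and the third is February 16.
1 November 2018 is a Thursday, so the first Monday is November 5.
At the standard offset (UTC−05:00), 16:45 UTC − 5h = 11:45 Quorium standard time.
The standard-time date in Quorium, August 3, 2018, falls between 16 February and 5 November, so daylight saving is in effect and Quorium is at UTC−04:00.
16:45 UTC − 4h = 12:45 Quorium.

12:45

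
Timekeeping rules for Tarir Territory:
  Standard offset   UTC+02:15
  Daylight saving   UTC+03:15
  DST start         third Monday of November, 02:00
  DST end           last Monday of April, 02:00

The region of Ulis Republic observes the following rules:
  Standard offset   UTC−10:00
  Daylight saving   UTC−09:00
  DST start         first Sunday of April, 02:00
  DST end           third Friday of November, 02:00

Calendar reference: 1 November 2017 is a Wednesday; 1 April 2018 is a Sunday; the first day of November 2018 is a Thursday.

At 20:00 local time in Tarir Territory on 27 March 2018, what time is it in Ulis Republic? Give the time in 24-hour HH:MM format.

1 November 2017 is a Wednesday, so the first Monday is November 6 and the third is November 20.
1 April 2018 is a Sunday, so Mondays fall on 2, 9, 16, 23, 30; the last is April 30.
Daylight saving runs 20 November 2017 – 30 April 2018; 27 March 2018 is inside that window, so Tarir Territory is at UTC+03:15.
20:00 Tarir Territory − 3h15m = 16:45 UTC.
1 April 2018 is a Sunday, so the first Sunday is April 1.
1 November 2018 is a Thursday, so the first Friday is November 2 and the third is November 16.
At the standard offset (UTC−10:00), 16:45 UTC − 10h = 06:45 Ulis Republic standard time.
The standard-time date in Ulis Republic, 27 March 2018, does not fall between 1 April and 16 November, so daylight saving is not in effect and Ulis Republic is at UTC−10:00.
16:45 UTC − 10h = 06:45 Ulis Republic.

06:45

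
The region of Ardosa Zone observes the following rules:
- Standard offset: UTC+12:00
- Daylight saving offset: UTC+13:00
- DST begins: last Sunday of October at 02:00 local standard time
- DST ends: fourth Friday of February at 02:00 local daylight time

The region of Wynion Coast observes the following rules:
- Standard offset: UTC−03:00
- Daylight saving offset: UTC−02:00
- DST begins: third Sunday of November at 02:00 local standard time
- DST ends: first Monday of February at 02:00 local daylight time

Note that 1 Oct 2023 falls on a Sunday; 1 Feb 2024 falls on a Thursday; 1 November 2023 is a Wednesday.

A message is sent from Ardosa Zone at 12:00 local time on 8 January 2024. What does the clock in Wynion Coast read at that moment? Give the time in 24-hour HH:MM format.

1 October 2023 is a Sunday, so Sundays fall on 1, 8, 15, 22, 29; the last is October 29.
1 February 2024 is a Thursday, so the first Friday is February 2 and the fourth is February 23.
8 January 2024 falls between 29 October 2023 and 23 February 2024, so daylight saving is in effect and Ardosa Zone is at UTC+13:00.
12:00 Ardosa Zone − 13h = 23:00 UTC (rolling into the previous day, 7 January 2024).
1 November 2023 is a Wednesday, so the first Sunday is November 5 and the third is November 19.
1 February 2024 is a Thursday, so the first Monday is February 5.
At the standard offset (UTC−03:00), 23:00 UTC − 3h = 20:00 Wynion Coast standard time.
The standard-time date in Wynion Coast, 7 January 2024, lies within the daylight-saving period (19 November 2023 – 5 February 2024), so Wynion Coast is on daylight time, UTC−02:00.
23:00 UTC − 2h = 21:00 Wynion Coast.

21:00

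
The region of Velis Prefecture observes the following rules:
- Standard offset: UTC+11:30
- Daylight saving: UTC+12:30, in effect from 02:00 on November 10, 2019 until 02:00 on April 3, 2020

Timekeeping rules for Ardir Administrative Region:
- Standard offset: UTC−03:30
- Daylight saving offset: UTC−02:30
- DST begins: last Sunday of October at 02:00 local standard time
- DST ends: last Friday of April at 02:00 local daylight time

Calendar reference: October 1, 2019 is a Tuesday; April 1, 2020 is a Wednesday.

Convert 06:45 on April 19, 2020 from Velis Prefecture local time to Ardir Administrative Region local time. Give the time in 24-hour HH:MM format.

16:45

Daylight saving runs 10 November 2019 – 3 April 2020; April 19, 2020 is outside that window, so Velis Prefecture is on standard time at UTC+11:30.
06:45 Velis Prefecture − 11h30m = 19:15 UTC (rolling into the previous day, 18 April 2020).
1 October 2019 is a Tuesday, so Sundays fall on 6, 13, 20, 27; the last is October 27.
1 April 2020 is a Wednesday, so Fridays fall on 3, 10, 17, 24; the last is April 24.
At the standard offset (UTC−03:30), 19:15 UTC − 3h30m = 15:45 Ardir Administrative Region standard time.
The standard-time date in Ardir Administrative Region, April 18, 2020, lies within the daylight-saving period (27 October 2019 – 24 April 2020), so Ardir Administrative Region is on daylight time, UTC−02:30.
19:15 UTC − 2h30m = 16:45 Ardir Administrative Region.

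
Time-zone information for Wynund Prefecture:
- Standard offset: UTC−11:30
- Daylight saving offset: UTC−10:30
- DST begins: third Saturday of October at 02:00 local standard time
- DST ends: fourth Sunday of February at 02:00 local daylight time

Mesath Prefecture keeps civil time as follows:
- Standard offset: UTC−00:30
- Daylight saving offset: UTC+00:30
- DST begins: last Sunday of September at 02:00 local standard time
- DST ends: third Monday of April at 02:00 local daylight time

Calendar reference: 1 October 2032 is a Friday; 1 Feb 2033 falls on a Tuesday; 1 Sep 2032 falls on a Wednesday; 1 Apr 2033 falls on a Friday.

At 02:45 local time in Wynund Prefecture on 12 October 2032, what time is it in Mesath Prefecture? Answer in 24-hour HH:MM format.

1 October 2032 is a Friday, so the first Saturday is October 2 and the third is October 16.
1 February 2033 is a Tuesday, so the first Sunday is February 6 and the fourth is February 27.
12 October 2032 is outside the daylight-saving period (16 October 2032 – 27 February 2033), so Wynund Prefecture is on standard time, UTC−11:30.
02:45 Wynund Prefecture + 11h30m = 14:15 UTC.
1 September 2032 is a Wednesday, so Sundays fall on 5, 12, 19, 26; the last is September 26.
1 April 2033 is a Friday, so the first Monday is April 4 and the third is April 18.
At the standard offset (UTC−00:30), 14:15 UTC − 0h30m = 13:45 Mesath Prefecture standard time.
The standard-time date in Mesath Prefecture, 12 October 2032, falls between 26 September 2032 and 18 April 2033, so daylight saving is in effect and Mesath Prefecture is at UTC+00:30.
14:15 UTC + 0h30m = 14:45 Mesath Prefecture.

14:45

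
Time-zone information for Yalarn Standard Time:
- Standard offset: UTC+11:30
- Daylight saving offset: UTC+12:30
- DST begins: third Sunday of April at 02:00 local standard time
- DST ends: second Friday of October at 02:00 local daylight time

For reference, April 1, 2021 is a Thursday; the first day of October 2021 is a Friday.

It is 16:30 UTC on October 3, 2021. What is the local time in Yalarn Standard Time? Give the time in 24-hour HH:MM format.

1 April 2021 is a Thursday, so the first Sunday is April 4 and the third is April 18.
1 October 2021 is a Friday, so the first Friday is October 1 and the second is October 8.
At the standard offset (UTC+11:30), 16:30 UTC + 11h30m = 04:00 Yalarn Standard Time standard time (rolling into the next day, 4 October 2021).
The standard-time date in Yalarn Standard Time, October 4, 2021, lies within the daylight-saving period (18 April – 8 October), so Yalarn Standard Time is on daylight time, UTC+12:30.
16:30 UTC + 12h30m = 05:00 local (rolling into the next day, 4 October 2021).

05:00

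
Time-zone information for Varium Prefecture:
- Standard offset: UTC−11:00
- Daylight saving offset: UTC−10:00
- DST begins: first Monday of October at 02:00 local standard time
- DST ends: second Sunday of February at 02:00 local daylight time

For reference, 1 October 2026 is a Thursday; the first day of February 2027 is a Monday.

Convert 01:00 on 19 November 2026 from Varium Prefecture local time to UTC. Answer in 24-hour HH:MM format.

11:00

1 October 2026 is a Thursday, so the first Monday is October 5.
1 February 2027 is a Monday, so the first Sunday is February 7 and the second is February 14.
19 November 2026 falls between 5 October 2026 and 14 February 2027, so daylight saving is in effect and Varium Prefecture is at UTC−10:00.
01:00 local + 10h = 11:00 UTC.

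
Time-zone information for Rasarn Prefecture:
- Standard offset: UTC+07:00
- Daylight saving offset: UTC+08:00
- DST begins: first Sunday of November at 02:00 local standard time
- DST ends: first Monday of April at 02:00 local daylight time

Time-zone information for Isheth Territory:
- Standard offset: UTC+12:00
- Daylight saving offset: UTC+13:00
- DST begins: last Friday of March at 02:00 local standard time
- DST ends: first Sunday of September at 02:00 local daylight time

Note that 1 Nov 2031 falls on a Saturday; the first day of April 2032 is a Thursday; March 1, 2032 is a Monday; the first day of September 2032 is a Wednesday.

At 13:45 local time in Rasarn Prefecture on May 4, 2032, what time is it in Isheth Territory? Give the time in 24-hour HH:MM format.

1 November 2031 is a Saturday, so the first Sunday is November 2.
1 April 2032 is a Thursday, so the first Monday is April 5.
May 4, 2032 is outside the daylight-saving period (2 November 2031 – 5 April 2032), so Rasarn Prefecture is on standard time, UTC+07:00.
13:45 Rasarn Prefecture − 7h = 06:45 UTC.
1 March 2032 is a Monday, so Fridays fall on 5, 12, 19, 26; the last is March 26.
1 September 2032 is a Wednesday, so the first Sunday is September 5.
At the standard offset (UTC+12:00), 06:45 UTC + 12h = 18:45 Isheth Territory standard time.
The standard-time date in Isheth Territory, May 4, 2032, lies within the daylight-saving period (26 March – 5 September), so Isheth Territory is on daylight time, UTC+13:00.
06:45 UTC + 13h = 19:45 Isheth Territory.

19:45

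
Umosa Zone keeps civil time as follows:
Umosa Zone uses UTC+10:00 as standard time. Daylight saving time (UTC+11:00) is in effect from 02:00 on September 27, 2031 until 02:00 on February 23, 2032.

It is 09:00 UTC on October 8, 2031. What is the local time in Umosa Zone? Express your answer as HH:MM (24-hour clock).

At the standard offset (UTC+10:00), 09:00 UTC + 10h = 19:00 Umosa Zone standard time.
The standard-time date in Umosa Zone, October 8, 2031, falls between 27 September 2031 and 23 February 2032, so daylight saving is in effect and Umosa Zone is at UTC+11:00.
09:00 UTC + 11h = 20:00 local.

20:00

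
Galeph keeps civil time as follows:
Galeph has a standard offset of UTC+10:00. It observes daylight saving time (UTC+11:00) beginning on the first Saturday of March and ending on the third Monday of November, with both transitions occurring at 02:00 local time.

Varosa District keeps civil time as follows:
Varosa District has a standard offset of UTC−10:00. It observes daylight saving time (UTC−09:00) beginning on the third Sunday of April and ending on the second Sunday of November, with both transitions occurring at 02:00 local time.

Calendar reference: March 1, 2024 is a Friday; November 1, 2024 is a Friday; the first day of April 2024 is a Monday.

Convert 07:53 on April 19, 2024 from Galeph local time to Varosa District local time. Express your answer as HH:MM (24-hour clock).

1 March 2024 is a Friday, so the first Saturday is March 2.
1 November 2024 is a Friday, so the first Monday is November 4 and the third is November 18.
April 19, 2024 lies within the daylight-saving period (2 March – 18 November), so Galeph is on daylight time, UTC+11:00.
07:53 Galeph − 11h = 20:53 UTC (rolling into the previous day, 18 April 2024).
1 April 2024 is a Monday, so the first Sunday is April 7 and the third is April 21.
1 November 2024 is a Friday, so the first Sunday is November 3 and the second is November 10.
At the standard offset (UTC−10:00), 20:53 UTC − 10h = 10:53 Varosa District standard time.
The standard-time date in Varosa District, April 18, 2024, is outside the daylight-saving period (21 April – 10 November), so Varosa District is on standard time, UTC−10:00.
20:53 UTC − 10h = 10:53 Varosa District.

10:53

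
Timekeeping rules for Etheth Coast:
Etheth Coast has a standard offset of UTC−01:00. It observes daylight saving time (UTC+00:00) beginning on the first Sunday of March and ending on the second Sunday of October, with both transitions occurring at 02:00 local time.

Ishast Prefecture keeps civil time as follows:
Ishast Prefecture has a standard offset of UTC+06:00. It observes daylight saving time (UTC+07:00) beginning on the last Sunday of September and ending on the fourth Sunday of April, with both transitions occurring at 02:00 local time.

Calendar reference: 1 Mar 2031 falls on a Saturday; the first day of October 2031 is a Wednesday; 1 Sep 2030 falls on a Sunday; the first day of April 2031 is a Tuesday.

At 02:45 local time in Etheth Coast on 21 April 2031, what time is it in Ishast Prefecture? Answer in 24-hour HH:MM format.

1 March 2031 is a Saturday, so the first Sunday is March 2.
1 October 2031 is a Wednesday, so the first Sunday is October 5 and the second is October 12.
21 April 2031 falls between 2 March and 12 October, so daylight saving is in effect and Etheth Coast is at UTC+00:00.
02:45 Etheth Coast − 0h = 02:45 UTC.
1 September 2030 is a Sunday, so Sundays fall on 1, 8, 15, 22, 29; the last is September 29.
1 April 2031 is a Tuesday, so the first Sunday is April 6 and the fourth is April 27.
At the standard offset (UTC+06:00), 02:45 UTC + 6h = 08:45 Ishast Prefecture standard time.
The standard-time date in Ishast Prefecture, 21 April 2031, falls between 29 September 2030 and 27 April 2031, so daylight saving is in effect and Ishast Prefecture is at UTC+07:00.
02:45 UTC + 7h = 09:45 Ishast Prefecture.

09:45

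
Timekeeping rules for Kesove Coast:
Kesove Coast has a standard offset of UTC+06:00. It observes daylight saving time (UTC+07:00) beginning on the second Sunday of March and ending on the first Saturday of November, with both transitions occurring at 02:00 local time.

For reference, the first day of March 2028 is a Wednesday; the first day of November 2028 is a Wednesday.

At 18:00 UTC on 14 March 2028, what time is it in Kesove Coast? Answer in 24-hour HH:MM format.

01:00

1 March 2028 is a Wednesday, so the first Sunday is March 5 and the second is March 12.
1 November 2028 is a Wednesday, so the first Saturday is November 4.
At the standard offset (UTC+06:00), 18:00 UTC + 6h = 00:00 Kesove Coast standard time (rolling into the next day, 15 March 2028).
The standard-time date in Kesove Coast, 15 March 2028, falls between 12 March and 4 November, so daylight saving is in effect and Kesove Coast is at UTC+07:00.
18:00 UTC + 7h = 01:00 local (rolling into the next day, 15 March 2028).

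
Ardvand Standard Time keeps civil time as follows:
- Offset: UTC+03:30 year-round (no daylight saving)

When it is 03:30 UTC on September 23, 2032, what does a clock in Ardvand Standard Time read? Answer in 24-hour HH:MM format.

Ardvand Standard Time stays on UTC+03:30 all year.
03:30 UTC + 3h30m = 07:00 local.

07:00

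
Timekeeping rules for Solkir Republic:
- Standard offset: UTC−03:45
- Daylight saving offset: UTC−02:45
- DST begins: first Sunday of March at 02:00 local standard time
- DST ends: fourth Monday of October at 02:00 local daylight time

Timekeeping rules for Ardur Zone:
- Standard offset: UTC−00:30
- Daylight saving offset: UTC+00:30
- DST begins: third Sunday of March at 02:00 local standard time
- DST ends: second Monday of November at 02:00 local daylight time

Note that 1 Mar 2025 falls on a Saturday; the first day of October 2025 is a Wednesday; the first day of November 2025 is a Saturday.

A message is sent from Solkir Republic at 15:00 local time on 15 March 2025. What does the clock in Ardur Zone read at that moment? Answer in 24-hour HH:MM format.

1 March 2025 is a Saturday, so the first Sunday is March 2.
1 October 2025 is a Wednesday, so the first Monday is October 6 and the fourth is October 27.
15 March 2025 lies within the daylight-saving period (2 March – 27 October), so Solkir Republic is on daylight time, UTC−02:45.
15:00 Solkir Republic + 2h45m = 17:45 UTC.
1 March 2025 is a Saturday, so the first Sunday is March 2 and the third is March 16.
1 November 2025 is a Saturday, so the first Monday is November 3 and the second is November 10.
At the standard offset (UTC−00:30), 17:45 UTC − 0h30m = 17:15 Ardur Zone standard time.
The standard-time date in Ardur Zone, 15 March 2025, does not fall between 16 March and 10 November, so daylight saving is not in effect and Ardur Zone is at UTC−00:30.
17:45 UTC − 0h30m = 17:15 Ardur Zone.

17:15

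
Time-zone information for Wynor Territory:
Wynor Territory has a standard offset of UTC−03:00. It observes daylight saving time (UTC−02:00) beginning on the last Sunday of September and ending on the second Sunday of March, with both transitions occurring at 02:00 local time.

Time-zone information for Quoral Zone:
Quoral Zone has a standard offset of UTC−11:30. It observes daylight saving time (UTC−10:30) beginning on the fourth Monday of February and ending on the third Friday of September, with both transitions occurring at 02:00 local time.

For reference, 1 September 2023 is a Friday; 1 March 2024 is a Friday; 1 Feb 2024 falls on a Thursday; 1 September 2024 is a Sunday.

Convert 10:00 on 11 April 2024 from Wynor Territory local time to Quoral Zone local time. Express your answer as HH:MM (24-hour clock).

1 September 2023 is a Friday, so Sundays fall on 3, 10, 17, 24; the last is September 24.
1 March 2024 is a Friday, so the first Sunday is March 3 and the second is March 10.
11 April 2024 does not fall between 24 September 2023 and 10 March 2024, so daylight saving is not in effect and Wynor Territory is at UTC−03:00.
10:00 Wynor Territory + 3h = 13:00 UTC.
1 February 2024 is a Thursday, so the first Monday is February 5 and the fourth is February 26.
1 September 2024 is a Sunday, so the first Friday is September 6 and the third is September 20.
At the standard offset (UTC−11:30), 13:00 UTC − 11h30m = 01:30 Quoral Zone standard time.
The standard-time date in Quoral Zone, 11 April 2024, falls between 26 February and 20 September, so daylight saving is in effect and Quoral Zone is at UTC−10:30.
13:00 UTC − 10h30m = 02:30 Quoral Zone.

02:30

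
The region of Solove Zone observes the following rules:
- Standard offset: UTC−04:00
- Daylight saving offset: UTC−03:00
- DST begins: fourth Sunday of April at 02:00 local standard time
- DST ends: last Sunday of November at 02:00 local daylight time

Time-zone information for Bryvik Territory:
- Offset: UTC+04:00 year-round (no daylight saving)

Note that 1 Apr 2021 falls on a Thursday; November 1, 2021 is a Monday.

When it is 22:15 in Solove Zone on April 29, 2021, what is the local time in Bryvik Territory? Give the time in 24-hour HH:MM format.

05:15

1 April 2021 is a Thursday, so the first Sunday is April 4 and the fourth is April 25.
1 November 2021 is a Monday, so Sundays fall on 7, 14, 21, 28; the last is November 28.
Daylight saving runs 25 April – 28 November; April 29, 2021 is inside that window, so Solove Zone is at UTC−03:00.
22:15 Solove Zone + 3h = 01:15 UTC (rolling into the next day, 30 April 2021).
Bryvik Territory stays on UTC+04:00 all year.
01:15 UTC + 4h = 05:15 Bryvik Territory.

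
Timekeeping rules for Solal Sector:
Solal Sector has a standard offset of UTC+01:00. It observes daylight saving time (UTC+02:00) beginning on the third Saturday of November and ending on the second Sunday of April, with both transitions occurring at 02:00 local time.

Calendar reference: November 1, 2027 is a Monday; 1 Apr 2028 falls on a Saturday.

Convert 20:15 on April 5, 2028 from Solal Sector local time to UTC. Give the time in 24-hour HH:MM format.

1 November 2027 is a Monday, so the first Saturday is November 6 and the third is November 20.
1 April 2028 is a Saturday, so the first Sunday is April 2 and the second is April 9.
Daylight saving runs 20 November 2027 – 9 April 2028; April 5, 2028 is inside that window, so Solal Sector is at UTC+02:00.
20:15 local − 2h = 18:15 UTC.

18:15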